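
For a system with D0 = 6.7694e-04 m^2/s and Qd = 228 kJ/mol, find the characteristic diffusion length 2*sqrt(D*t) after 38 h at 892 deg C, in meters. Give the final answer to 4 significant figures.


Step 1: D = D0 * exp(-Qd/(R*T))
T = 1165.15 K
D = 6.7694e-04 * exp(-228e3 / (8.314 * 1165.15)) = 4.06211e-14 m^2/s
Step 2: L = 2*sqrt(D*t)
t = 38 h = 136800 s
L = 2*sqrt(4.06211e-14 * 136800) = 1.491e-04 m


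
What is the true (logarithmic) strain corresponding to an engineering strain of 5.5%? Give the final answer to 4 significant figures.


epsilon_true = ln(1 + epsilon_eng)
epsilon_true = ln(1 + 0.055)
epsilon_true = 0.05354


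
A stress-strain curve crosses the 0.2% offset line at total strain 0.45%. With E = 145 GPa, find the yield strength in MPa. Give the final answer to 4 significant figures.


Offset strain = 0.002
Elastic strain at yield = total_strain - offset = 4.5e-03 - 0.002 = 2.5e-03
sigma_y = E * elastic_strain = 145000 * 2.5e-03
sigma_y = 362.5 MPa


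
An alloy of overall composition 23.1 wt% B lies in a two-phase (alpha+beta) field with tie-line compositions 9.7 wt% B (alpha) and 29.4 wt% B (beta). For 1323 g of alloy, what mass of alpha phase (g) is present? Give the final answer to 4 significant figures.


f_alpha = (C_beta - C0) / (C_beta - C_alpha)
f_alpha = (29.4 - 23.1) / (29.4 - 9.7) = 0.319797
m_alpha = f_alpha * m_total = 0.319797 * 1323 = 423.1 g


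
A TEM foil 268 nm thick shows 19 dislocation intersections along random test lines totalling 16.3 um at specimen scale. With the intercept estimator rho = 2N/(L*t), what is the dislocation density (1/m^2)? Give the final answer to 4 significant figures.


rho = 2N / (L * t)
L = 16.3 um = 1.63e-05 m, t = 268 nm = 2.68e-07 m
rho = 2 * 19 / (1.63e-05 * 2.68e-07)
rho = 8.699e+12 1/m^2


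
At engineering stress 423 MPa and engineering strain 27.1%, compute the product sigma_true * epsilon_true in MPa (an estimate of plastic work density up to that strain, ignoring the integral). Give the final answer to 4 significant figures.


sigma_true = sigma_eng * (1 + epsilon_eng)
sigma_true = 423 * (1 + 0.271) = 537.633 MPa
epsilon_true = ln(1 + epsilon_eng)
epsilon_true = ln(1 + 0.271) = 0.239804
sigma_true * epsilon_true = 537.633 * 0.239804 = 128.9 MPa


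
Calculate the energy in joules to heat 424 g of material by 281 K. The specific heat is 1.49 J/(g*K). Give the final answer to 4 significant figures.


Q = m * cp * dT
Q = 424 * 1.49 * 281
Q = 177500 J


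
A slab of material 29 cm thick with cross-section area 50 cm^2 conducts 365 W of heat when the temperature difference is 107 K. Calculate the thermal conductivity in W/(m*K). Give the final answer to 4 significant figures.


k = Q*L / (A*dT)
L = 0.29 m, A = 5e-03 m^2
k = 365 * 0.29 / (5e-03 * 107)
k = 197.9 W/(m*K)


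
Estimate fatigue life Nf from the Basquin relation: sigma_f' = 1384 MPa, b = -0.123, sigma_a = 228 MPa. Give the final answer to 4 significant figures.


sigma_a = sigma_f' * (2*Nf)^b
2*Nf = (sigma_a / sigma_f')^(1/b)
2*Nf = (228 / 1384)^(1/-0.123)
2*Nf = 2.33072e+06
Nf = 1.165e+06 cycles


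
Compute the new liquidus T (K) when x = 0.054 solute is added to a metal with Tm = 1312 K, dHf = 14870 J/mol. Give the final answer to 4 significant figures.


dT = R*Tm^2*x / dHf
dT = 8.314 * 1312^2 * 0.054 / 14870
dT = 51.9709 K
T_new = 1312 - 51.9709 = 1260 K


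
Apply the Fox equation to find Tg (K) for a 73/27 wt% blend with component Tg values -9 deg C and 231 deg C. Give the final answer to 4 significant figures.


1/Tg = w1/Tg1 + w2/Tg2 (in Kelvin)
Tg1 = 264.15 K, Tg2 = 504.15 K
1/Tg = 0.73/264.15 + 0.27/504.15
Tg = 303.1 K


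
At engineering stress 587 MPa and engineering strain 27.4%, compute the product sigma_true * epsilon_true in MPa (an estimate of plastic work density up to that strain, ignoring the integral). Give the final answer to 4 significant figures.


sigma_true = sigma_eng * (1 + epsilon_eng)
sigma_true = 587 * (1 + 0.274) = 747.838 MPa
epsilon_true = ln(1 + epsilon_eng)
epsilon_true = ln(1 + 0.274) = 0.242162
sigma_true * epsilon_true = 747.838 * 0.242162 = 181.1 MPa


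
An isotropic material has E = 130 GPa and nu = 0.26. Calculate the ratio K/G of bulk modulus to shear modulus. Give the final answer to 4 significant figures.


G = E / (2*(1+nu))
G = 130 / (2*(1+0.26)) = 51.5873 GPa
K = E / (3*(1-2*nu))
K = 130 / (3*(1-2*0.26)) = 90.2778 GPa
K/G = 90.2778 / 51.5873 = 1.75


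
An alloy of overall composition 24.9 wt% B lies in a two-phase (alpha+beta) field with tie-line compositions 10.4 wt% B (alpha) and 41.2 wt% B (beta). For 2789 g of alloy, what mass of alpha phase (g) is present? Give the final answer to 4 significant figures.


f_alpha = (C_beta - C0) / (C_beta - C_alpha)
f_alpha = (41.2 - 24.9) / (41.2 - 10.4) = 0.529221
m_alpha = f_alpha * m_total = 0.529221 * 2789 = 1476 g


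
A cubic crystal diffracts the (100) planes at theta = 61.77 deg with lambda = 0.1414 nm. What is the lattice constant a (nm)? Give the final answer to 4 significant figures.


d = lambda / (2*sin(theta))
d = 0.1414 / (2*sin(61.77 deg))
d = 0.0802446 nm
a = d * sqrt(h^2+k^2+l^2) = 0.0802446 * sqrt(1)
a = 0.08024 nm


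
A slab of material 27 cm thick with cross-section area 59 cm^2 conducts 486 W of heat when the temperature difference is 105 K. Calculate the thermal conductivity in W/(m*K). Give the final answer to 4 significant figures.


k = Q*L / (A*dT)
L = 0.27 m, A = 5.9e-03 m^2
k = 486 * 0.27 / (5.9e-03 * 105)
k = 211.8 W/(m*K)


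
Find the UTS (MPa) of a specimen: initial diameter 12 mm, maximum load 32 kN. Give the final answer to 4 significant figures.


A0 = pi*(d/2)^2 = pi*(12/2)^2 = 113.097 mm^2
UTS = F_max / A0 = 32*1000 / 113.097
UTS = 282.9 MPa


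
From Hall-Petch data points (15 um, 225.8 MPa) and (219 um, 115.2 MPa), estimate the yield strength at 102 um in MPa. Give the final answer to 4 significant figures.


sigma_y = sigma0 + k / sqrt(d)
1/sqrt(d1) = 1/sqrt(1.5e-05) = 258.199;  1/sqrt(d2) = 67.5737
k = (sigma1 - sigma2) / (1/sqrt(d1) - 1/sqrt(d2)) = (225.8 - 115.2) / (258.199 - 67.5737) = 0.580196 MPa*m^0.5
sigma0 = sigma1 - k/sqrt(d1) = 225.8 - 0.580196*258.199 = 75.994 MPa
sigma_y(d3) = 75.994 + 0.580196 / sqrt(1.02e-04) = 133.4 MPa


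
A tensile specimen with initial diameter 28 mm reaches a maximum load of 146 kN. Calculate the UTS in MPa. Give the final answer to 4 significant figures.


A0 = pi*(d/2)^2 = pi*(28/2)^2 = 615.752 mm^2
UTS = F_max / A0 = 146*1000 / 615.752
UTS = 237.1 MPa


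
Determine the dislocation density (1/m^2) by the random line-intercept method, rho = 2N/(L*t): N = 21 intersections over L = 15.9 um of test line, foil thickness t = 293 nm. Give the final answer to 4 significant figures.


rho = 2N / (L * t)
L = 15.9 um = 1.59e-05 m, t = 293 nm = 2.93e-07 m
rho = 2 * 21 / (1.59e-05 * 2.93e-07)
rho = 9.015e+12 1/m^2


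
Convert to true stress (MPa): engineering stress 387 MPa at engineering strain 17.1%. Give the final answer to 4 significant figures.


sigma_true = sigma_eng * (1 + epsilon_eng)
sigma_true = 387 * (1 + 0.171)
sigma_true = 453.2 MPa


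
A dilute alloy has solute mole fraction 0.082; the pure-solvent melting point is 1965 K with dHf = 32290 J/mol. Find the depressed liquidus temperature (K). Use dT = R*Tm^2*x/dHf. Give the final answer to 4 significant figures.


dT = R*Tm^2*x / dHf
dT = 8.314 * 1965^2 * 0.082 / 32290
dT = 81.5231 K
T_new = 1965 - 81.5231 = 1883 K


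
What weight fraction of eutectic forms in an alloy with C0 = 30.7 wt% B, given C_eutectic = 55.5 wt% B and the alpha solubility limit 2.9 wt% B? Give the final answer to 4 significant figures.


f_primary = (C_e - C0) / (C_e - C_alpha_max)
f_primary = (55.5 - 30.7) / (55.5 - 2.9)
f_primary = 0.471483
f_eutectic = 1 - 0.471483 = 0.5285


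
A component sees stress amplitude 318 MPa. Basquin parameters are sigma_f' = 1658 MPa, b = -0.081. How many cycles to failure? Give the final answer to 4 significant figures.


sigma_a = sigma_f' * (2*Nf)^b
2*Nf = (sigma_a / sigma_f')^(1/b)
2*Nf = (318 / 1658)^(1/-0.081)
2*Nf = 7.14159e+08
Nf = 3.571e+08 cycles


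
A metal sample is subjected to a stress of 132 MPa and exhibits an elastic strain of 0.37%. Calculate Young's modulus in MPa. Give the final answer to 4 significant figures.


E = sigma / epsilon
epsilon = 0.37% = 3.7e-03
E = 132 / 3.7e-03
E = 35680 MPa


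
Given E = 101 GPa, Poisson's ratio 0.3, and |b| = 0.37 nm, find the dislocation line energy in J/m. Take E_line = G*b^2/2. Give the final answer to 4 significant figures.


Step 1: G = E / (2*(1+nu))
G = 101 / (2*(1+0.3)) = 38.8462 GPa = 3.88462e+10 Pa
Step 2: E_line = G*b^2/2
b = 0.37 nm = 3.7e-10 m
E_line = 0.5 * 3.88462e+10 * (3.7e-10)^2 = 2.659e-09 J/m


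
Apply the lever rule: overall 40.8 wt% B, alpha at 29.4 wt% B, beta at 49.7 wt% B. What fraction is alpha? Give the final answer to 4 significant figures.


f_alpha = (C_beta - C0) / (C_beta - C_alpha)
f_alpha = (49.7 - 40.8) / (49.7 - 29.4)
f_alpha = 0.4384


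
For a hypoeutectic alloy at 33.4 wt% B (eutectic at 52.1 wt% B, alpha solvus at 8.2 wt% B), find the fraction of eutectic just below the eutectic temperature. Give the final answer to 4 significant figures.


f_primary = (C_e - C0) / (C_e - C_alpha_max)
f_primary = (52.1 - 33.4) / (52.1 - 8.2)
f_primary = 0.425968
f_eutectic = 1 - 0.425968 = 0.574


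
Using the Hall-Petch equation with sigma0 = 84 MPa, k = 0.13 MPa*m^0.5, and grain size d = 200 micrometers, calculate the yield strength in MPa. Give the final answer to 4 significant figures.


sigma_y = sigma0 + k / sqrt(d)
d = 200 um = 2e-04 m
sigma_y = 84 + 0.13 / sqrt(2e-04)
sigma_y = 93.19 MPa


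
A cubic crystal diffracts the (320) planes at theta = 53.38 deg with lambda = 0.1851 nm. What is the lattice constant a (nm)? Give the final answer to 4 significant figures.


d = lambda / (2*sin(theta))
d = 0.1851 / (2*sin(53.38 deg))
d = 0.115311 nm
a = d * sqrt(h^2+k^2+l^2) = 0.115311 * sqrt(13)
a = 0.4158 nm


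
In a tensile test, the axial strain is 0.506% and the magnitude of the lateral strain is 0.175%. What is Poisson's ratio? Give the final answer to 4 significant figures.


nu = -epsilon_lat / epsilon_axial
Lateral strain is contraction (negative), so using magnitudes:
nu = 0.175 / 0.506
nu = 0.3458


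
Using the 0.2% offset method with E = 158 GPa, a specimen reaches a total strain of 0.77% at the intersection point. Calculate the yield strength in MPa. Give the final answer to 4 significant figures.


Offset strain = 0.002
Elastic strain at yield = total_strain - offset = 7.7e-03 - 0.002 = 5.7e-03
sigma_y = E * elastic_strain = 158000 * 5.7e-03
sigma_y = 900.6 MPa


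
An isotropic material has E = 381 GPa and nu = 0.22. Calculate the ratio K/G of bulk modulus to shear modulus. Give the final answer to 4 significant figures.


G = E / (2*(1+nu))
G = 381 / (2*(1+0.22)) = 156.148 GPa
K = E / (3*(1-2*nu))
K = 381 / (3*(1-2*0.22)) = 226.786 GPa
K/G = 226.786 / 156.148 = 1.452


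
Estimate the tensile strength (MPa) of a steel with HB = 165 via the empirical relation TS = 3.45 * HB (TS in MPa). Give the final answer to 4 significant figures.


TS (MPa) = 3.45 * HB
TS = 3.45 * 165
TS = 569.3 MPa


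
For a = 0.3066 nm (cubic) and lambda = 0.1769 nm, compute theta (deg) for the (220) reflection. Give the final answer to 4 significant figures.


d = a / sqrt(h^2+k^2+l^2)
d = 0.3066 / sqrt(8) = 0.108399 nm
lambda = 2*d*sin(theta)  =>  sin(theta) = lambda / (2*d)
sin(theta) = 0.1769 / (2 * 0.108399) = 0.815963
theta = 54.68 deg


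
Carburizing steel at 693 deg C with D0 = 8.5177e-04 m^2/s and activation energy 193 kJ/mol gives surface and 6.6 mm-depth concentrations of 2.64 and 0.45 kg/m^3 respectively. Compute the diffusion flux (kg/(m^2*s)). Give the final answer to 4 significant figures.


Step 1: D = D0 * exp(-Qd/(R*T))
T = 693 + 273.15 = 966.15 K
D = 8.5177e-04 * exp(-193e3 / (8.314 * 966.15)) = 3.12934e-14 m^2/s
Step 2: J = D * (C1 - C2) / dx
J = 3.12934e-14 * (2.64 - 0.45) / 6.6e-03
J = 1.038e-11 kg/(m^2*s)


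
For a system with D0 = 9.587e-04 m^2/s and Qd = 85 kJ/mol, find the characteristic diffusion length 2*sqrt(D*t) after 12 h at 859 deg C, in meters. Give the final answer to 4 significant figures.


Step 1: D = D0 * exp(-Qd/(R*T))
T = 1132.15 K
D = 9.587e-04 * exp(-85e3 / (8.314 * 1132.15)) = 1.14775e-07 m^2/s
Step 2: L = 2*sqrt(D*t)
t = 12 h = 43200 s
L = 2*sqrt(1.14775e-07 * 43200) = 0.1408 m


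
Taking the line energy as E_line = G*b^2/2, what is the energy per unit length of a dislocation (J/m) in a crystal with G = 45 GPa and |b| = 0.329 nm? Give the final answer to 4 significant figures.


E = G*b^2/2
b = 0.329 nm = 3.29e-10 m
G = 45 GPa = 4.5e+10 Pa
E = 0.5 * 4.5e+10 * (3.29e-10)^2
E = 2.435e-09 J/m


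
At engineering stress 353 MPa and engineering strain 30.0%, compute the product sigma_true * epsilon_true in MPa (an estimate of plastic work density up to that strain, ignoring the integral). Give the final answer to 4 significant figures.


sigma_true = sigma_eng * (1 + epsilon_eng)
sigma_true = 353 * (1 + 0.3) = 458.9 MPa
epsilon_true = ln(1 + epsilon_eng)
epsilon_true = ln(1 + 0.3) = 0.262364
sigma_true * epsilon_true = 458.9 * 0.262364 = 120.4 MPa


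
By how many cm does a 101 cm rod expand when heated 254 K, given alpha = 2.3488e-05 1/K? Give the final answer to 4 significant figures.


dL = L0 * alpha * dT
dL = 101 * 2.3488e-05 * 254
dL = 0.6026 cm


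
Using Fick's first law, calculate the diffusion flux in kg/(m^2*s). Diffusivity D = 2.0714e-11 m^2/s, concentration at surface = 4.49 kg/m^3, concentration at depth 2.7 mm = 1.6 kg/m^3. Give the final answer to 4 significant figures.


J = -D * (dC/dx) = D * (C1 - C2) / dx
J = 2.0714e-11 * (4.49 - 1.6) / 2.7e-03
J = 2.217e-08 kg/(m^2*s)


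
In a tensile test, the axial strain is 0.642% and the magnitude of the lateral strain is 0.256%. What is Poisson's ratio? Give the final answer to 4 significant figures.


nu = -epsilon_lat / epsilon_axial
Lateral strain is contraction (negative), so using magnitudes:
nu = 0.256 / 0.642
nu = 0.3988


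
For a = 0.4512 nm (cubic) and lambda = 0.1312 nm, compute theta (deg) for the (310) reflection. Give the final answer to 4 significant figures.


d = a / sqrt(h^2+k^2+l^2)
d = 0.4512 / sqrt(10) = 0.142682 nm
lambda = 2*d*sin(theta)  =>  sin(theta) = lambda / (2*d)
sin(theta) = 0.1312 / (2 * 0.142682) = 0.459764
theta = 27.37 deg


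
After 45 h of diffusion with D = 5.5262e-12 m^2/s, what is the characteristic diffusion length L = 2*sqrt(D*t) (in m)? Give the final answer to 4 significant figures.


t = 45 hr = 162000 s
Diffusion length = 2*sqrt(D*t)
= 2*sqrt(5.5262e-12 * 162000)
= 1.892e-03 m


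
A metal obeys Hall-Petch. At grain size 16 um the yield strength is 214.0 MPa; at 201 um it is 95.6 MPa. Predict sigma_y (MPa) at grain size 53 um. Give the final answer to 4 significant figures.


sigma_y = sigma0 + k / sqrt(d)
1/sqrt(d1) = 1/sqrt(1.6e-05) = 250;  1/sqrt(d2) = 70.5346
k = (sigma1 - sigma2) / (1/sqrt(d1) - 1/sqrt(d2)) = (214.0 - 95.6) / (250 - 70.5346) = 0.659737 MPa*m^0.5
sigma0 = sigma1 - k/sqrt(d1) = 214.0 - 0.659737*250 = 49.0657 MPa
sigma_y(d3) = 49.0657 + 0.659737 / sqrt(5.3e-05) = 139.7 MPa


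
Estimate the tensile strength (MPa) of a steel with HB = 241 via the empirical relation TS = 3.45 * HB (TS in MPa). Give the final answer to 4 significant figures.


TS (MPa) = 3.45 * HB
TS = 3.45 * 241
TS = 831.5 MPa


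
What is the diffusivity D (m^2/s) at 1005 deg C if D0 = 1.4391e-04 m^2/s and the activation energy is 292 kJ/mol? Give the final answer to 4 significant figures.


D = D0 * exp(-Qd / (R*T))
T = 1278.15 K
D = 1.4391e-04 * exp(-292e3 / (8.314 * 1278.15))
D = 1.676e-16 m^2/s


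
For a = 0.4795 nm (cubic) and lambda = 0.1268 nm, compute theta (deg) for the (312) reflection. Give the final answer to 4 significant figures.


d = a / sqrt(h^2+k^2+l^2)
d = 0.4795 / sqrt(14) = 0.128152 nm
lambda = 2*d*sin(theta)  =>  sin(theta) = lambda / (2*d)
sin(theta) = 0.1268 / (2 * 0.128152) = 0.494726
theta = 29.65 deg


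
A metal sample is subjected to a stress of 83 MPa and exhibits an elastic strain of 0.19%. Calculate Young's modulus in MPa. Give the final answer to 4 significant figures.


E = sigma / epsilon
epsilon = 0.19% = 1.9e-03
E = 83 / 1.9e-03
E = 43680 MPa


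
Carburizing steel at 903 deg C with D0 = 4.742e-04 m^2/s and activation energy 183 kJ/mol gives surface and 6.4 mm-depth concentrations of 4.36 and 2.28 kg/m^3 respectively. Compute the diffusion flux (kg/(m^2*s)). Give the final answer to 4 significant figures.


Step 1: D = D0 * exp(-Qd/(R*T))
T = 903 + 273.15 = 1176.15 K
D = 4.742e-04 * exp(-183e3 / (8.314 * 1176.15)) = 3.53472e-12 m^2/s
Step 2: J = D * (C1 - C2) / dx
J = 3.53472e-12 * (4.36 - 2.28) / 6.4e-03
J = 1.149e-09 kg/(m^2*s)


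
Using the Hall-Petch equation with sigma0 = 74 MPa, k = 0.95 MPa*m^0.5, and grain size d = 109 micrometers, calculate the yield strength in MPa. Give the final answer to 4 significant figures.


sigma_y = sigma0 + k / sqrt(d)
d = 109 um = 1.09e-04 m
sigma_y = 74 + 0.95 / sqrt(1.09e-04)
sigma_y = 165 MPa


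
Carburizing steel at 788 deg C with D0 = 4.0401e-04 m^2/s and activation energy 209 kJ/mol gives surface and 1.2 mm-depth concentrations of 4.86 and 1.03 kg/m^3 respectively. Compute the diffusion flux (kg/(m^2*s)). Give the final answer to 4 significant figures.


Step 1: D = D0 * exp(-Qd/(R*T))
T = 788 + 273.15 = 1061.15 K
D = 4.0401e-04 * exp(-209e3 / (8.314 * 1061.15)) = 2.08012e-14 m^2/s
Step 2: J = D * (C1 - C2) / dx
J = 2.08012e-14 * (4.86 - 1.03) / 1.2e-03
J = 6.639e-11 kg/(m^2*s)


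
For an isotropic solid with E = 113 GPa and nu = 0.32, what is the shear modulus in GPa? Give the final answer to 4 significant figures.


G = E / (2*(1+nu))
G = 113 / (2*(1+0.32))
G = 42.8 GPa


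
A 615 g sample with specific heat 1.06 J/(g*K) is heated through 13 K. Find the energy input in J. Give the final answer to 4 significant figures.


Q = m * cp * dT
Q = 615 * 1.06 * 13
Q = 8475 J


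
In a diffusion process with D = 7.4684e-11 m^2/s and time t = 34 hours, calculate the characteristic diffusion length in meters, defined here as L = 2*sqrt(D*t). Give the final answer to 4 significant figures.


t = 34 hr = 122400 s
Diffusion length = 2*sqrt(D*t)
= 2*sqrt(7.4684e-11 * 122400)
= 6.047e-03 m


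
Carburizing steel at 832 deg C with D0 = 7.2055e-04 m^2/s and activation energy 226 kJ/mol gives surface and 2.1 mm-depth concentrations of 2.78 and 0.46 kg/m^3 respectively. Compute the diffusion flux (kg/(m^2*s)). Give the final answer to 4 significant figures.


Step 1: D = D0 * exp(-Qd/(R*T))
T = 832 + 273.15 = 1105.15 K
D = 7.2055e-04 * exp(-226e3 / (8.314 * 1105.15)) = 1.49777e-14 m^2/s
Step 2: J = D * (C1 - C2) / dx
J = 1.49777e-14 * (2.78 - 0.46) / 2.1e-03
J = 1.655e-11 kg/(m^2*s)


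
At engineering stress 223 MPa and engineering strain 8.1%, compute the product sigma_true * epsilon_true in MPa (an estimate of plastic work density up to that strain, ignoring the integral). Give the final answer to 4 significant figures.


sigma_true = sigma_eng * (1 + epsilon_eng)
sigma_true = 223 * (1 + 0.081) = 241.063 MPa
epsilon_true = ln(1 + epsilon_eng)
epsilon_true = ln(1 + 0.081) = 0.0778865
sigma_true * epsilon_true = 241.063 * 0.0778865 = 18.78 MPa


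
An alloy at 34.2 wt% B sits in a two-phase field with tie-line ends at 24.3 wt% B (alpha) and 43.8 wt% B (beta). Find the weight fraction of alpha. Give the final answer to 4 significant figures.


f_alpha = (C_beta - C0) / (C_beta - C_alpha)
f_alpha = (43.8 - 34.2) / (43.8 - 24.3)
f_alpha = 0.4923


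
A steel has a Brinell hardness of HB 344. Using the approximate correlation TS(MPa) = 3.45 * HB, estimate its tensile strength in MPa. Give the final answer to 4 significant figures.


TS (MPa) = 3.45 * HB
TS = 3.45 * 344
TS = 1187 MPa


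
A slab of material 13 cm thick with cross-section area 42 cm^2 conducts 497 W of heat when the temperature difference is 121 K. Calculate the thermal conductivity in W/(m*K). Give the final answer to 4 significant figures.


k = Q*L / (A*dT)
L = 0.13 m, A = 4.2e-03 m^2
k = 497 * 0.13 / (4.2e-03 * 121)
k = 127.1 W/(m*K)


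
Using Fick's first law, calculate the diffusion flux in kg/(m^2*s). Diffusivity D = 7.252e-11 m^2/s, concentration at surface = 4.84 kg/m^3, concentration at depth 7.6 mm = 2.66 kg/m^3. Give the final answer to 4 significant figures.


J = -D * (dC/dx) = D * (C1 - C2) / dx
J = 7.252e-11 * (4.84 - 2.66) / 7.6e-03
J = 2.08e-08 kg/(m^2*s)


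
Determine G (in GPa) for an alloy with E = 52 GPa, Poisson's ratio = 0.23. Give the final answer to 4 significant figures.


G = E / (2*(1+nu))
G = 52 / (2*(1+0.23))
G = 21.14 GPa


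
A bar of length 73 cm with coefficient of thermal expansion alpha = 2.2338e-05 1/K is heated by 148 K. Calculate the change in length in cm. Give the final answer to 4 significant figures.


dL = L0 * alpha * dT
dL = 73 * 2.2338e-05 * 148
dL = 0.2413 cm


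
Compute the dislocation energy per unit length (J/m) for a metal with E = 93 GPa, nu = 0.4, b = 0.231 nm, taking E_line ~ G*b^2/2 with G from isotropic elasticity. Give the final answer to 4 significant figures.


Step 1: G = E / (2*(1+nu))
G = 93 / (2*(1+0.4)) = 33.2143 GPa = 3.32143e+10 Pa
Step 2: E_line = G*b^2/2
b = 0.231 nm = 2.31e-10 m
E_line = 0.5 * 3.32143e+10 * (2.31e-10)^2 = 8.862e-10 J/m


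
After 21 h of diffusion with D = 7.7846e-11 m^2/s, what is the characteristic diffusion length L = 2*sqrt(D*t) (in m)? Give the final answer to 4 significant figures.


t = 21 hr = 75600 s
Diffusion length = 2*sqrt(D*t)
= 2*sqrt(7.7846e-11 * 75600)
= 4.852e-03 m


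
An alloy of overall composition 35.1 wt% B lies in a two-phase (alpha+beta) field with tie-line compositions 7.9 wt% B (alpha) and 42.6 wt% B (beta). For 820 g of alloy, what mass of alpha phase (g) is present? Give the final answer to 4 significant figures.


f_alpha = (C_beta - C0) / (C_beta - C_alpha)
f_alpha = (42.6 - 35.1) / (42.6 - 7.9) = 0.216138
m_alpha = f_alpha * m_total = 0.216138 * 820 = 177.2 g


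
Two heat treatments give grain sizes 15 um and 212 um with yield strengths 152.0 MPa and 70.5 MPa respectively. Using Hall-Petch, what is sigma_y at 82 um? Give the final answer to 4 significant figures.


sigma_y = sigma0 + k / sqrt(d)
1/sqrt(d1) = 1/sqrt(1.5e-05) = 258.199;  1/sqrt(d2) = 68.6803
k = (sigma1 - sigma2) / (1/sqrt(d1) - 1/sqrt(d2)) = (152.0 - 70.5) / (258.199 - 68.6803) = 0.430037 MPa*m^0.5
sigma0 = sigma1 - k/sqrt(d1) = 152.0 - 0.430037*258.199 = 40.9649 MPa
sigma_y(d3) = 40.9649 + 0.430037 / sqrt(8.2e-05) = 88.45 MPa


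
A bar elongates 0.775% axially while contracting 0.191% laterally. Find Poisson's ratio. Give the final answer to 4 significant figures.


nu = -epsilon_lat / epsilon_axial
Lateral strain is contraction (negative), so using magnitudes:
nu = 0.191 / 0.775
nu = 0.2465


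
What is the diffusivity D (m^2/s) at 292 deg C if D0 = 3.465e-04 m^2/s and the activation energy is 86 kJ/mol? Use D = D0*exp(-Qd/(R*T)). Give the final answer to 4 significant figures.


D = D0 * exp(-Qd / (R*T))
T = 565.15 K
D = 3.465e-04 * exp(-86e3 / (8.314 * 565.15))
D = 3.897e-12 m^2/s


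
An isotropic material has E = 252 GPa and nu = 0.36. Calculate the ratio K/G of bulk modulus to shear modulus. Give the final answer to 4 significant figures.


G = E / (2*(1+nu))
G = 252 / (2*(1+0.36)) = 92.6471 GPa
K = E / (3*(1-2*nu))
K = 252 / (3*(1-2*0.36)) = 300 GPa
K/G = 300 / 92.6471 = 3.238


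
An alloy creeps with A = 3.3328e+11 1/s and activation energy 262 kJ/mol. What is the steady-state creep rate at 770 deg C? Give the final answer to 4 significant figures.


rate = A * exp(-Q / (R*T))
T = 770 + 273.15 = 1043.15 K
rate = 3.3328e+11 * exp(-262e3 / (8.314 * 1043.15))
rate = 0.02529 1/s


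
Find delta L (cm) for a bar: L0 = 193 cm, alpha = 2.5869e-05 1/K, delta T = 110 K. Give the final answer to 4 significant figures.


dL = L0 * alpha * dT
dL = 193 * 2.5869e-05 * 110
dL = 0.5492 cm


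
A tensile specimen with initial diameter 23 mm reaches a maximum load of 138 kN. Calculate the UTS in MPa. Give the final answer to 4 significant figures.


A0 = pi*(d/2)^2 = pi*(23/2)^2 = 415.476 mm^2
UTS = F_max / A0 = 138*1000 / 415.476
UTS = 332.1 MPa


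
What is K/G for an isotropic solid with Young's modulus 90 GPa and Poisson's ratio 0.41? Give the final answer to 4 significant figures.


G = E / (2*(1+nu))
G = 90 / (2*(1+0.41)) = 31.9149 GPa
K = E / (3*(1-2*nu))
K = 90 / (3*(1-2*0.41)) = 166.667 GPa
K/G = 166.667 / 31.9149 = 5.222


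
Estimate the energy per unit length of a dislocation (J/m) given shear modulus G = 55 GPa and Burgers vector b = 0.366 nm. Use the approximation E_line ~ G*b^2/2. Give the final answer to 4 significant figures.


E = G*b^2/2
b = 0.366 nm = 3.66e-10 m
G = 55 GPa = 5.5e+10 Pa
E = 0.5 * 5.5e+10 * (3.66e-10)^2
E = 3.684e-09 J/m


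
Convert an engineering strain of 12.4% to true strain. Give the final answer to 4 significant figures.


epsilon_true = ln(1 + epsilon_eng)
epsilon_true = ln(1 + 0.124)
epsilon_true = 0.1169


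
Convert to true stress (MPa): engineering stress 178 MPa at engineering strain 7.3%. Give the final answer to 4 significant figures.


sigma_true = sigma_eng * (1 + epsilon_eng)
sigma_true = 178 * (1 + 0.073)
sigma_true = 191 MPa


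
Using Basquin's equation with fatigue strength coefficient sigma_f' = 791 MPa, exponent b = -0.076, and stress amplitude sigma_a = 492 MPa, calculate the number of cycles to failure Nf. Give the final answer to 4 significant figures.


sigma_a = sigma_f' * (2*Nf)^b
2*Nf = (sigma_a / sigma_f')^(1/b)
2*Nf = (492 / 791)^(1/-0.076)
2*Nf = 516.782
Nf = 258.4 cycles


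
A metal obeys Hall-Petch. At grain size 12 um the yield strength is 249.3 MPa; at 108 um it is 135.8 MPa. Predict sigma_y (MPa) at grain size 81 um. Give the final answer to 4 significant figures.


sigma_y = sigma0 + k / sqrt(d)
1/sqrt(d1) = 1/sqrt(1.2e-05) = 288.675;  1/sqrt(d2) = 96.225
k = (sigma1 - sigma2) / (1/sqrt(d1) - 1/sqrt(d2)) = (249.3 - 135.8) / (288.675 - 96.225) = 0.589763 MPa*m^0.5
sigma0 = sigma1 - k/sqrt(d1) = 249.3 - 0.589763*288.675 = 79.05 MPa
sigma_y(d3) = 79.05 + 0.589763 / sqrt(8.1e-05) = 144.6 MPa


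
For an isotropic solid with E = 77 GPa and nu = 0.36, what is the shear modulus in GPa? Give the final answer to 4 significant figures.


G = E / (2*(1+nu))
G = 77 / (2*(1+0.36))
G = 28.31 GPa


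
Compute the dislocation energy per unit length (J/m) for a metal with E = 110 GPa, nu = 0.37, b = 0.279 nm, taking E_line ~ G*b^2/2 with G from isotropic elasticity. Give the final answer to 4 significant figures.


Step 1: G = E / (2*(1+nu))
G = 110 / (2*(1+0.37)) = 40.146 GPa = 4.0146e+10 Pa
Step 2: E_line = G*b^2/2
b = 0.279 nm = 2.79e-10 m
E_line = 0.5 * 4.0146e+10 * (2.79e-10)^2 = 1.563e-09 J/m


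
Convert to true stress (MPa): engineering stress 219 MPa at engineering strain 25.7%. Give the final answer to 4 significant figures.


sigma_true = sigma_eng * (1 + epsilon_eng)
sigma_true = 219 * (1 + 0.257)
sigma_true = 275.3 MPa


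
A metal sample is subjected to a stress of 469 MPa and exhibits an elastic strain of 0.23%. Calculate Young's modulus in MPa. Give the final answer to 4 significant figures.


E = sigma / epsilon
epsilon = 0.23% = 2.3e-03
E = 469 / 2.3e-03
E = 203900 MPa


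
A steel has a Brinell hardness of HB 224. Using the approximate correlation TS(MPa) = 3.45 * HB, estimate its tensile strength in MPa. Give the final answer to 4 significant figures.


TS (MPa) = 3.45 * HB
TS = 3.45 * 224
TS = 772.8 MPa


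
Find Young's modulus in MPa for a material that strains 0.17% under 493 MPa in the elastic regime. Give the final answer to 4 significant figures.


E = sigma / epsilon
epsilon = 0.17% = 1.7e-03
E = 493 / 1.7e-03
E = 290000 MPa


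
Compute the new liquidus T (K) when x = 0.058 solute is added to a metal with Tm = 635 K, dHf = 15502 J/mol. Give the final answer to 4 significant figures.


dT = R*Tm^2*x / dHf
dT = 8.314 * 635^2 * 0.058 / 15502
dT = 12.5429 K
T_new = 635 - 12.5429 = 622.5 K


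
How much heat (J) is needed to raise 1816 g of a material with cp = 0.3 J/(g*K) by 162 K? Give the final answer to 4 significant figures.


Q = m * cp * dT
Q = 1816 * 0.3 * 162
Q = 88260 J


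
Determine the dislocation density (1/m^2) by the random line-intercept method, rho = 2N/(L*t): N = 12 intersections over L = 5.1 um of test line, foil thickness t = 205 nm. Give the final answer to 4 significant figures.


rho = 2N / (L * t)
L = 5.1 um = 5.1e-06 m, t = 205 nm = 2.05e-07 m
rho = 2 * 12 / (5.1e-06 * 2.05e-07)
rho = 2.296e+13 1/m^2


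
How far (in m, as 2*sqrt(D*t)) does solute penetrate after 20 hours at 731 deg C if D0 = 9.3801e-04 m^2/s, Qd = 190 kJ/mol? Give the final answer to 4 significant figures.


Step 1: D = D0 * exp(-Qd/(R*T))
T = 1004.15 K
D = 9.3801e-04 * exp(-190e3 / (8.314 * 1004.15)) = 1.22542e-13 m^2/s
Step 2: L = 2*sqrt(D*t)
t = 20 h = 72000 s
L = 2*sqrt(1.22542e-13 * 72000) = 1.879e-04 m


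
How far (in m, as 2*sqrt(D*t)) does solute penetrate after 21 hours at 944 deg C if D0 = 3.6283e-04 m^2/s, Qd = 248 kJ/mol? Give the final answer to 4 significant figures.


Step 1: D = D0 * exp(-Qd/(R*T))
T = 1217.15 K
D = 3.6283e-04 * exp(-248e3 / (8.314 * 1217.15)) = 8.24645e-15 m^2/s
Step 2: L = 2*sqrt(D*t)
t = 21 h = 75600 s
L = 2*sqrt(8.24645e-15 * 75600) = 4.994e-05 m


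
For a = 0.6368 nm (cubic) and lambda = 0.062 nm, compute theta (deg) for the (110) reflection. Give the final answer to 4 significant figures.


d = a / sqrt(h^2+k^2+l^2)
d = 0.6368 / sqrt(2) = 0.450286 nm
lambda = 2*d*sin(theta)  =>  sin(theta) = lambda / (2*d)
sin(theta) = 0.062 / (2 * 0.450286) = 0.0688452
theta = 3.948 deg


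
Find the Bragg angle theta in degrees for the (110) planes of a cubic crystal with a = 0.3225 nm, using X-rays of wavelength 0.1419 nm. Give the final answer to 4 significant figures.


d = a / sqrt(h^2+k^2+l^2)
d = 0.3225 / sqrt(2) = 0.228042 nm
lambda = 2*d*sin(theta)  =>  sin(theta) = lambda / (2*d)
sin(theta) = 0.1419 / (2 * 0.228042) = 0.311127
theta = 18.13 deg


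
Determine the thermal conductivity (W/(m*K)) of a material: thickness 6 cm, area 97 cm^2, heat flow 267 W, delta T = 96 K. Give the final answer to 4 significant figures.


k = Q*L / (A*dT)
L = 0.06 m, A = 9.7e-03 m^2
k = 267 * 0.06 / (9.7e-03 * 96)
k = 17.2 W/(m*K)


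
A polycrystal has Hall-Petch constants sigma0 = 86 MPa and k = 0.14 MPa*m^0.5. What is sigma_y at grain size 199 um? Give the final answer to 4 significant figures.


sigma_y = sigma0 + k / sqrt(d)
d = 199 um = 1.99e-04 m
sigma_y = 86 + 0.14 / sqrt(1.99e-04)
sigma_y = 95.92 MPa


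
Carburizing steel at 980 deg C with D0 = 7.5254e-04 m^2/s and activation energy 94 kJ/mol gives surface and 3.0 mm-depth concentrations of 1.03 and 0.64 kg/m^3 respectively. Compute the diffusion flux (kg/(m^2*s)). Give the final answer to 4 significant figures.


Step 1: D = D0 * exp(-Qd/(R*T))
T = 980 + 273.15 = 1253.15 K
D = 7.5254e-04 * exp(-94e3 / (8.314 * 1253.15)) = 9.08274e-08 m^2/s
Step 2: J = D * (C1 - C2) / dx
J = 9.08274e-08 * (1.03 - 0.64) / 3e-03
J = 1.181e-05 kg/(m^2*s)


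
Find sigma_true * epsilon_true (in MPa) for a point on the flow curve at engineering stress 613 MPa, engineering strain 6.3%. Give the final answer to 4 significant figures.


sigma_true = sigma_eng * (1 + epsilon_eng)
sigma_true = 613 * (1 + 0.063) = 651.619 MPa
epsilon_true = ln(1 + epsilon_eng)
epsilon_true = ln(1 + 0.063) = 0.0610951
sigma_true * epsilon_true = 651.619 * 0.0610951 = 39.81 MPa


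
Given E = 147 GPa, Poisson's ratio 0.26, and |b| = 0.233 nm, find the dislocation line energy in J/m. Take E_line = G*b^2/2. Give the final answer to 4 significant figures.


Step 1: G = E / (2*(1+nu))
G = 147 / (2*(1+0.26)) = 58.3333 GPa = 5.83333e+10 Pa
Step 2: E_line = G*b^2/2
b = 0.233 nm = 2.33e-10 m
E_line = 0.5 * 5.83333e+10 * (2.33e-10)^2 = 1.583e-09 J/m


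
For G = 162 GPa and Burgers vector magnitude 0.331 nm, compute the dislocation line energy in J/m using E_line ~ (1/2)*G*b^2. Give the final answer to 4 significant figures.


E = G*b^2/2
b = 0.331 nm = 3.31e-10 m
G = 162 GPa = 1.62e+11 Pa
E = 0.5 * 1.62e+11 * (3.31e-10)^2
E = 8.874e-09 J/m


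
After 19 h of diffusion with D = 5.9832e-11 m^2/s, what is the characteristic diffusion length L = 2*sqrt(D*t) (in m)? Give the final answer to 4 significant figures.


t = 19 hr = 68400 s
Diffusion length = 2*sqrt(D*t)
= 2*sqrt(5.9832e-11 * 68400)
= 4.046e-03 m


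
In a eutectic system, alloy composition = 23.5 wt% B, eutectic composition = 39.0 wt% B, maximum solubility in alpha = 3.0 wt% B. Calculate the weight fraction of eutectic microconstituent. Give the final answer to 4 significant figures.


f_primary = (C_e - C0) / (C_e - C_alpha_max)
f_primary = (39.0 - 23.5) / (39.0 - 3.0)
f_primary = 0.430556
f_eutectic = 1 - 0.430556 = 0.5694


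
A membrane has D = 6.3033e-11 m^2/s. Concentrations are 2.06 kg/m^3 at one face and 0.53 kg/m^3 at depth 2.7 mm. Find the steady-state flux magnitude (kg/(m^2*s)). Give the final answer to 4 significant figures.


J = -D * (dC/dx) = D * (C1 - C2) / dx
J = 6.3033e-11 * (2.06 - 0.53) / 2.7e-03
J = 3.572e-08 kg/(m^2*s)


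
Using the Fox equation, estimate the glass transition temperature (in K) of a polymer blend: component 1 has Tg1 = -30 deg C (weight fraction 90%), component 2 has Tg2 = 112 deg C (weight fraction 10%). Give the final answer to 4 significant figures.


1/Tg = w1/Tg1 + w2/Tg2 (in Kelvin)
Tg1 = 243.15 K, Tg2 = 385.15 K
1/Tg = 0.9/243.15 + 0.1/385.15
Tg = 252.5 K


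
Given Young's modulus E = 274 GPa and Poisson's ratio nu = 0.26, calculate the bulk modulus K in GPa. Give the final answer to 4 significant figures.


K = E / (3*(1-2*nu))
K = 274 / (3*(1-2*0.26))
K = 190.3 GPa


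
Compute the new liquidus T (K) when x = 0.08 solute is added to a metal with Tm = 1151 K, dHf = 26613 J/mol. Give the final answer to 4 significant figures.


dT = R*Tm^2*x / dHf
dT = 8.314 * 1151^2 * 0.08 / 26613
dT = 33.1098 K
T_new = 1151 - 33.1098 = 1118 K


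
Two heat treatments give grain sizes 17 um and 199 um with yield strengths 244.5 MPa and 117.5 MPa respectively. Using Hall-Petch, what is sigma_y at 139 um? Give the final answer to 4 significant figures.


sigma_y = sigma0 + k / sqrt(d)
1/sqrt(d1) = 1/sqrt(1.7e-05) = 242.536;  1/sqrt(d2) = 70.8881
k = (sigma1 - sigma2) / (1/sqrt(d1) - 1/sqrt(d2)) = (244.5 - 117.5) / (242.536 - 70.8881) = 0.739888 MPa*m^0.5
sigma0 = sigma1 - k/sqrt(d1) = 244.5 - 0.739888*242.536 = 65.0507 MPa
sigma_y(d3) = 65.0507 + 0.739888 / sqrt(1.39e-04) = 127.8 MPa


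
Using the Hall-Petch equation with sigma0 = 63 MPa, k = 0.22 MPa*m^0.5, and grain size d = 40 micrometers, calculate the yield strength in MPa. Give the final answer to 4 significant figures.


sigma_y = sigma0 + k / sqrt(d)
d = 40 um = 4e-05 m
sigma_y = 63 + 0.22 / sqrt(4e-05)
sigma_y = 97.79 MPa


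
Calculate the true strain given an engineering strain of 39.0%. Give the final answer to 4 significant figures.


epsilon_true = ln(1 + epsilon_eng)
epsilon_true = ln(1 + 0.39)
epsilon_true = 0.3293


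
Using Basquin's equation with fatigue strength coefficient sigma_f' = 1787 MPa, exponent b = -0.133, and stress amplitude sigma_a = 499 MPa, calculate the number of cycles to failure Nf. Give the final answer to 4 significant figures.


sigma_a = sigma_f' * (2*Nf)^b
2*Nf = (sigma_a / sigma_f')^(1/b)
2*Nf = (499 / 1787)^(1/-0.133)
2*Nf = 14641.8
Nf = 7321 cycles


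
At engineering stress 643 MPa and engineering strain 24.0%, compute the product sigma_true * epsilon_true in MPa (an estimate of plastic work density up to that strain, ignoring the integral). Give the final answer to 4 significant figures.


sigma_true = sigma_eng * (1 + epsilon_eng)
sigma_true = 643 * (1 + 0.24) = 797.32 MPa
epsilon_true = ln(1 + epsilon_eng)
epsilon_true = ln(1 + 0.24) = 0.215111
sigma_true * epsilon_true = 797.32 * 0.215111 = 171.5 MPa


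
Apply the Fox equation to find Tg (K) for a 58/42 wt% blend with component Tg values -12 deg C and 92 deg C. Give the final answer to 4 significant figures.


1/Tg = w1/Tg1 + w2/Tg2 (in Kelvin)
Tg1 = 261.15 K, Tg2 = 365.15 K
1/Tg = 0.58/261.15 + 0.42/365.15
Tg = 296.6 K


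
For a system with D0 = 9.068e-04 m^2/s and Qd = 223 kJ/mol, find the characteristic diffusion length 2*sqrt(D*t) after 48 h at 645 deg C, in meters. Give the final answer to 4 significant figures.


Step 1: D = D0 * exp(-Qd/(R*T))
T = 918.15 K
D = 9.068e-04 * exp(-223e3 / (8.314 * 918.15)) = 1.86346e-16 m^2/s
Step 2: L = 2*sqrt(D*t)
t = 48 h = 172800 s
L = 2*sqrt(1.86346e-16 * 172800) = 1.135e-05 m


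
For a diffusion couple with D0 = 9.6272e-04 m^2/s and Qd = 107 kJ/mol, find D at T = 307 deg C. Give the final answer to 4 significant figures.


D = D0 * exp(-Qd / (R*T))
T = 580.15 K
D = 9.6272e-04 * exp(-107e3 / (8.314 * 580.15))
D = 2.235e-13 m^2/s


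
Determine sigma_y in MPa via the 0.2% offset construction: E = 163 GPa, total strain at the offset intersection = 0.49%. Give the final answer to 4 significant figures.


Offset strain = 0.002
Elastic strain at yield = total_strain - offset = 4.9e-03 - 0.002 = 2.9e-03
sigma_y = E * elastic_strain = 163000 * 2.9e-03
sigma_y = 472.7 MPa


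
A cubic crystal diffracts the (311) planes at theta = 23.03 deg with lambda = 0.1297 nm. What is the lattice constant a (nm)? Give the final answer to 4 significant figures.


d = lambda / (2*sin(theta))
d = 0.1297 / (2*sin(23.03 deg))
d = 0.165766 nm
a = d * sqrt(h^2+k^2+l^2) = 0.165766 * sqrt(11)
a = 0.5498 nm


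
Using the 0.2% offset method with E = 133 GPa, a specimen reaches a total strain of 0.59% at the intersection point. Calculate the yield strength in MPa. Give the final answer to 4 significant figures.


Offset strain = 0.002
Elastic strain at yield = total_strain - offset = 5.9e-03 - 0.002 = 3.9e-03
sigma_y = E * elastic_strain = 133000 * 3.9e-03
sigma_y = 518.7 MPa


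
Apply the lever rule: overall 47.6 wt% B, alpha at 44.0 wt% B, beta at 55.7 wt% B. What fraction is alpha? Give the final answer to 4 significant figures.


f_alpha = (C_beta - C0) / (C_beta - C_alpha)
f_alpha = (55.7 - 47.6) / (55.7 - 44.0)
f_alpha = 0.6923


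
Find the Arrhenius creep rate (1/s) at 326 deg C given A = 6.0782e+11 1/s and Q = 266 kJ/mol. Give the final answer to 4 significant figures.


rate = A * exp(-Q / (R*T))
T = 326 + 273.15 = 599.15 K
rate = 6.0782e+11 * exp(-266e3 / (8.314 * 599.15))
rate = 3.915e-12 1/s


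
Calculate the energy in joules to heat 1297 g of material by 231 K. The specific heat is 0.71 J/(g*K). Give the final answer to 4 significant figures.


Q = m * cp * dT
Q = 1297 * 0.71 * 231
Q = 212700 J


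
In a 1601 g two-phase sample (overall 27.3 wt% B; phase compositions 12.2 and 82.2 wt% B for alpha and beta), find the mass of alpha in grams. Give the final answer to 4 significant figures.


f_alpha = (C_beta - C0) / (C_beta - C_alpha)
f_alpha = (82.2 - 27.3) / (82.2 - 12.2) = 0.784286
m_alpha = f_alpha * m_total = 0.784286 * 1601 = 1256 g


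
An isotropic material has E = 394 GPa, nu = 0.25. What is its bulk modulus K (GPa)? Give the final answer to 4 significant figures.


K = E / (3*(1-2*nu))
K = 394 / (3*(1-2*0.25))
K = 262.7 GPa


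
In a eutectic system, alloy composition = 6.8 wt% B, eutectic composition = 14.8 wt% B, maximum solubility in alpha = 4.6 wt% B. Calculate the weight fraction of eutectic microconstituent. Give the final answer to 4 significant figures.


f_primary = (C_e - C0) / (C_e - C_alpha_max)
f_primary = (14.8 - 6.8) / (14.8 - 4.6)
f_primary = 0.784314
f_eutectic = 1 - 0.784314 = 0.2157
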